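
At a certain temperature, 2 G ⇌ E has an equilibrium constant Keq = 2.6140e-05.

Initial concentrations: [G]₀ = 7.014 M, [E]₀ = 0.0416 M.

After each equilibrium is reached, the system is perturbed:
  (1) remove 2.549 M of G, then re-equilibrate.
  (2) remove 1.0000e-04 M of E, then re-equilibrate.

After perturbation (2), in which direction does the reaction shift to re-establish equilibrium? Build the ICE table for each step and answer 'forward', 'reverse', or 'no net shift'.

Direction: forward

Q₀ = 8.4559e-04 vs Keq = 2.6140e-05 ⇒ Q>K, reverse
Step 1:
                    G           E
  Initial       7.014      0.0416
  Change      0.08057    -0.04028
  Equil         7.095    0.001316
  solve Keq expr → x = -0.04028; check Q = 2.6140e-05
Then remove 2.549 M of G.
Step 2:
                    G           E
  Initial       4.546    0.001316
  Change      0.00155 -7.7522e-04
  Equil         4.547  5.4048e-04
  solve Keq expr → x = -7.7522e-04; check Q = 2.6140e-05
Then remove 1.0000e-04 M of E.
Step 3:
                    G           E
  Initial       4.547  4.4048e-04
  Change  -1.9990e-04  9.9952e-05
  Equil         4.547  5.4043e-04
  solve Keq expr → x = 9.9952e-05; check Q = 2.6140e-05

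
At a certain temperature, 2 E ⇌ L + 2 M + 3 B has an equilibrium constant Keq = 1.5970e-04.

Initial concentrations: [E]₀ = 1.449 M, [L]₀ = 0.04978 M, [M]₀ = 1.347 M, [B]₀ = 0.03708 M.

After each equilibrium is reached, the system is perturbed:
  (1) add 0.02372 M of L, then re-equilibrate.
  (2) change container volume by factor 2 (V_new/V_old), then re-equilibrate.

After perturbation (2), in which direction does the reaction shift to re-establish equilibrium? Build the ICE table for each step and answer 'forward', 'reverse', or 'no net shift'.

Direction: forward

Q₀ = 2.1932e-06 vs Keq = 1.5970e-04 ⇒ Q<K, forward
Step 1:
                   E          L          M          B
  Initial      1.449    0.04978      1.347    0.03708
  Change    -0.05887    0.02943    0.05887     0.0883
  Equil         1.39    0.07921      1.406     0.1254
  solve Keq expr → x = 0.02943; check Q = 1.5970e-04
Then add 0.02372 M of L.
Step 2:
                   E          L          M          B
  Initial       1.39     0.1029      1.406     0.1254
  Change    0.005822  -0.002911  -0.005822  -0.008733
  Equil        1.396        0.1        1.4     0.1167
  solve Keq expr → x = -0.002911; check Q = 1.5970e-04
Then change container volume by factor 2 (V_new/V_old).
Step 3:
                   E          L          M          B
  Initial      0.698    0.05001        0.7    0.05833
  Change    -0.04168    0.02084    0.04168    0.06252
  Equil       0.6563    0.07085     0.7417     0.1208
  solve Keq expr → x = 0.02084; check Q = 1.5970e-04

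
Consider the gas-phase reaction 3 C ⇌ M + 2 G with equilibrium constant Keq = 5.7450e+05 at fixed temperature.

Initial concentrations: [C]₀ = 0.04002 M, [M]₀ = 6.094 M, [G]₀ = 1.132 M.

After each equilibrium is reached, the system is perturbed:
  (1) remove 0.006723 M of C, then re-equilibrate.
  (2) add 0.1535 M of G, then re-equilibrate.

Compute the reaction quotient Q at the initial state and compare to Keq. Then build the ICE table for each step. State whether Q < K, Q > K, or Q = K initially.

Q₀ = 1.2183e+05; Q < K (proceeds forward)

Q₀ = 1.2183e+05 vs Keq = 5.7450e+05 ⇒ Q<K, forward
Step 1:
                  C         M         G
  init      0.04002     6.094     1.132
  Δ          -0.016  0.005333   0.01067
  eq        0.02402     6.099     1.143
  solve Keq expr → x = 0.005333; check Q = 5.7450e+05
Then remove 0.006723 M of C.
Step 2:
                  C         M         G
  init       0.0173     6.099     1.143
  Δ        0.006658 -0.002219 -0.004439
  eq        0.02396     6.097     1.138
  solve Keq expr → x = -0.002219; check Q = 5.7450e+05
Then add 0.1535 M of G.
Step 3:
                  C         M         G
  init      0.02396     6.097     1.292
  Δ        0.002088 -6.9614e-04 -0.001392
  eq        0.02605     6.096      1.29
  solve Keq expr → x = -6.9614e-04; check Q = 5.7450e+05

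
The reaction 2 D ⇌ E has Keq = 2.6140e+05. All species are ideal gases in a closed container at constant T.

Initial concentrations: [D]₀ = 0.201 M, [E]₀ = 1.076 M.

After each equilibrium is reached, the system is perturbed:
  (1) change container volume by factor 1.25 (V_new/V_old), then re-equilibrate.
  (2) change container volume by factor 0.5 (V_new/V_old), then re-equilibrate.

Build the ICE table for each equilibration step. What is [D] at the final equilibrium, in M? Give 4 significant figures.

[D]_eq = 0.002683 M

Q₀ = 26.63 vs Keq = 2.6140e+05 ⇒ Q<K, forward
Step 1:
                  D         E
  Initial     0.201     1.076
  Change    -0.1989   0.09944
  Equil    0.002121     1.175
  solve Keq expr → x = 0.09944; check Q = 2.6140e+05
Then change container volume by factor 1.25 (V_new/V_old).
Step 2:
                  D         E
  Initial  0.001696    0.9404
  Change  2.0014e-04 -1.0007e-04
  Equil    0.001897    0.9403
  solve Keq expr → x = -1.0007e-04; check Q = 2.6140e+05
Then change container volume by factor 0.5 (V_new/V_old).
Step 3:
                  D         E
  Initial  0.003793     1.881
  Change  -0.001111 5.5530e-04
  Equil    0.002683     1.881
  solve Keq expr → x = 5.5530e-04; check Q = 2.6140e+05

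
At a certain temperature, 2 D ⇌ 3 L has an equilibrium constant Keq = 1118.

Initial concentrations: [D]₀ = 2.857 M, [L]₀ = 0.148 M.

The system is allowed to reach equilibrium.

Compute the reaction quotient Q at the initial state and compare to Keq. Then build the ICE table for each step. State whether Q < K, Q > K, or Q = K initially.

Q₀ = 3.9716e-04 vs Keq = 1118 ⇒ Q<K, forward
Step 1:
                   D          L
  I            2.857      0.148
  C           -2.612      3.918
  E           0.2452      4.066
  solve Keq expr → x = 1.306; check Q = 1118

Q₀ = 3.9716e-04; Q < K (proceeds forward)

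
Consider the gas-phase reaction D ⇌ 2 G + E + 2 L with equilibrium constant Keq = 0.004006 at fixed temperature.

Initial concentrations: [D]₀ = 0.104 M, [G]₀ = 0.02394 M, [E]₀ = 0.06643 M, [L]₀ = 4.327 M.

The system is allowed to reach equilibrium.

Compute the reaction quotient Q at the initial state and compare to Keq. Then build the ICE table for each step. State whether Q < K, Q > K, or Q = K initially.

Q₀ = 0.006854; Q > K (proceeds reverse)

Q₀ = 0.006854 vs Keq = 0.004006 ⇒ Q>K, reverse
Step 1:
                    D           G           E           L
  Initial       0.104     0.02394     0.06643       4.327
  Change     0.002517   -0.005034   -0.002517   -0.005034
  Equil        0.1065     0.01891     0.06391       4.322
  solve Keq expr → x = -0.002517; check Q = 0.004006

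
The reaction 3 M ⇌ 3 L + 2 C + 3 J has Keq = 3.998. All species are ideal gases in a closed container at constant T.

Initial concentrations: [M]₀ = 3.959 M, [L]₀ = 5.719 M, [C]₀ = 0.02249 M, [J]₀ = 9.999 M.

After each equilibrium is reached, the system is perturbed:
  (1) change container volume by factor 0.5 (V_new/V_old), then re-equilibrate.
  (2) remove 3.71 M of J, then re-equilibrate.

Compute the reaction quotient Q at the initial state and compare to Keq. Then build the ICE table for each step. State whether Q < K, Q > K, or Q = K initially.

Q₀ = 1.524 vs Keq = 3.998 ⇒ Q<K, forward
Step 1:
                   M          L          C          J
  I            3.959      5.719    0.02249      9.999
  C         -0.02004    0.02004    0.01336    0.02004
  E            3.939      5.739    0.03585      10.02
  solve Keq expr → x = 0.00668; check Q = 3.998
Then change container volume by factor 0.5 (V_new/V_old).
Step 2:
                   M          L          C          J
  I            7.878      11.48     0.0717      20.04
  C          0.08787   -0.08787   -0.05858   -0.08787
  E            7.966      11.39    0.01312      19.95
  solve Keq expr → x = -0.02929; check Q = 3.998
Then remove 3.71 M of J.
Step 3:
                   M          L          C          J
  I            7.966      11.39    0.01312      16.24
  C        -0.007039   0.007039   0.004693   0.007039
  E            7.959       11.4    0.01782      16.25
  solve Keq expr → x = 0.002346; check Q = 3.998

Q₀ = 1.524; Q < K (proceeds forward)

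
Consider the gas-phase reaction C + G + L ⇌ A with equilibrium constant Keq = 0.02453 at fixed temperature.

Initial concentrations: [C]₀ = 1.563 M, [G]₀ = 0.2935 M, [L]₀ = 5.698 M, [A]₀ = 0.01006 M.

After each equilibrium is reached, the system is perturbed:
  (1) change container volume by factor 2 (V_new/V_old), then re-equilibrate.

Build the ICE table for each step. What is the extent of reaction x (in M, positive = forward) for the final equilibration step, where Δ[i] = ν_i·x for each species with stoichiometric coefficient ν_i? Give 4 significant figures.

Q₀ = 0.003849 vs Keq = 0.02453 ⇒ Q<K, forward
Step 1:
                    C           G           L           A
  Initial       1.563      0.2935       5.698     0.01006
  Change     -0.04281    -0.04281    -0.04281     0.04281
  Equil          1.52      0.2507       5.655     0.05287
  solve Keq expr → x = 0.04281; check Q = 0.02453
Then change container volume by factor 2 (V_new/V_old).
Step 2:
                    C           G           L           A
  Initial      0.7601      0.1253       2.828     0.02643
  Change      0.01861     0.01861     0.01861    -0.01861
  Equil        0.7787       0.144       2.846    0.007826
  solve Keq expr → x = -0.01861; check Q = 0.02453

x = -0.01861 M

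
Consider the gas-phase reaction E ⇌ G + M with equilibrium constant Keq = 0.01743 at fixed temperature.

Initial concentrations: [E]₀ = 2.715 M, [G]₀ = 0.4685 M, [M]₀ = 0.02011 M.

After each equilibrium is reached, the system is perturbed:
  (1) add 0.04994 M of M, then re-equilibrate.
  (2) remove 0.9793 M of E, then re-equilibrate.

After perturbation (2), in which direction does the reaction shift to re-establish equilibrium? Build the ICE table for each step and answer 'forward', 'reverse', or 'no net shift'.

Direction: reverse

Q₀ = 0.00347 vs Keq = 0.01743 ⇒ Q<K, forward
Step 1:
                   E          G          M
  I            2.715     0.4685    0.02011
  C         -0.06623    0.06623    0.06623
  E            2.649     0.5347    0.08634
  solve Keq expr → x = 0.06623; check Q = 0.01743
Then add 0.04994 M of M.
Step 2:
                   E          G          M
  I            2.649     0.5347     0.1363
  C          0.04126   -0.04126   -0.04126
  E             2.69     0.4935    0.09502
  solve Keq expr → x = -0.04126; check Q = 0.01743
Then remove 0.9793 M of E.
Step 3:
                   E          G          M
  I            1.711     0.4935    0.09502
  C          0.02962   -0.02962   -0.02962
  E             1.74     0.4638     0.0654
  solve Keq expr → x = -0.02962; check Q = 0.01743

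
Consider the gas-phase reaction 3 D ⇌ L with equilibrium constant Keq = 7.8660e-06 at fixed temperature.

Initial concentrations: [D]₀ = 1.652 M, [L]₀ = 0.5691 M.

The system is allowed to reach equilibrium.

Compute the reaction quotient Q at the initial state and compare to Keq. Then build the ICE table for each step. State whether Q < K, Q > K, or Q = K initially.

Q₀ = 0.1262; Q > K (proceeds reverse)

Q₀ = 0.1262 vs Keq = 7.8660e-06 ⇒ Q>K, reverse
Step 1:
                   D          L
  I            1.652     0.5691
  C            1.706    -0.5688
  E            3.358 2.9796e-04
  solve Keq expr → x = -0.5688; check Q = 7.8660e-06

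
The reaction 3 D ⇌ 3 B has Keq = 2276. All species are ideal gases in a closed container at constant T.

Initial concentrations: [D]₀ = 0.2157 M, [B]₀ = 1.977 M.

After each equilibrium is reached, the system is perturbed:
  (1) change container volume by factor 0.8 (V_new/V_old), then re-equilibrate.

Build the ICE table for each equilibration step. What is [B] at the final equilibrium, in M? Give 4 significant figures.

Q₀ = 770 vs Keq = 2276 ⇒ Q<K, forward
Step 1:
                    D           B
  Initial      0.2157       1.977
  Change     -0.06078     0.06078
  Equil        0.1549       2.038
  solve Keq expr → x = 0.02026; check Q = 2276
Then change container volume by factor 0.8 (V_new/V_old).
Step 2:
                    D           B
  Initial      0.1936       2.547
  Change            0           0
  Equil        0.1936       2.547
  solve Keq expr → x = 0; check Q = 2276

[B]_eq = 2.547 M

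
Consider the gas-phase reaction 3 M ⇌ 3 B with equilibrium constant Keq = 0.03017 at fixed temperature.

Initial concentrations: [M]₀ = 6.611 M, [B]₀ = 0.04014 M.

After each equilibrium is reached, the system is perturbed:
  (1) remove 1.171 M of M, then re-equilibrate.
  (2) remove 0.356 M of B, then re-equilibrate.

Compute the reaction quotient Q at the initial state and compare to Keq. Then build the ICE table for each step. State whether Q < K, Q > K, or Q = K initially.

Q₀ = 2.2384e-07; Q < K (proceeds forward)

Q₀ = 2.2384e-07 vs Keq = 0.03017 ⇒ Q<K, forward
Step 1:
                  M         B
  init        6.611   0.04014
  Δ          -1.539     1.539
  eq          5.072     1.579
  solve Keq expr → x = 0.513; check Q = 0.03017
Then remove 1.171 M of M.
Step 2:
                  M         B
  init        3.901     1.579
  Δ           0.278    -0.278
  eq          4.179     1.301
  solve Keq expr → x = -0.09267; check Q = 0.03017
Then remove 0.356 M of B.
Step 3:
                  M         B
  init        4.179     0.945
  Δ         -0.2715    0.2715
  eq          3.908     1.216
  solve Keq expr → x = 0.09049; check Q = 0.03017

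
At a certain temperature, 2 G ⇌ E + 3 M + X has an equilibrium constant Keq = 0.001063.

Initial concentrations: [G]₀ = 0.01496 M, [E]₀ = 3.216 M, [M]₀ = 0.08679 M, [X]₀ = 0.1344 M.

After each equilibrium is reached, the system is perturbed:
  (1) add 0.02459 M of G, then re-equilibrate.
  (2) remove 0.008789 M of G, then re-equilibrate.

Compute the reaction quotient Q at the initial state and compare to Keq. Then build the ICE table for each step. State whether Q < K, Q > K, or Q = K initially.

Q₀ = 1.263 vs Keq = 0.001063 ⇒ Q>K, reverse
Step 1:
                   G          E          M          X
  Initial    0.01496      3.216    0.08679     0.1344
  Change     0.04346   -0.02173   -0.06519   -0.02173
  Equil      0.05842      3.194     0.0216     0.1127
  solve Keq expr → x = -0.02173; check Q = 0.001063
Then add 0.02459 M of G.
Step 2:
                   G          E          M          X
  Initial    0.08301      3.194     0.0216     0.1127
  Change   -0.003237   0.001619   0.004856   0.001619
  Equil      0.07977      3.196    0.02646     0.1143
  solve Keq expr → x = 0.001619; check Q = 0.001063
Then remove 0.008789 M of G.
Step 3:
                   G          E          M          X
  Initial    0.07098      3.196    0.02646     0.1143
  Change    0.001121 -5.6059e-04  -0.001682 -5.6059e-04
  Equil       0.0721      3.195    0.02478     0.1137
  solve Keq expr → x = -5.6059e-04; check Q = 0.001063

Q₀ = 1.263; Q > K (proceeds reverse)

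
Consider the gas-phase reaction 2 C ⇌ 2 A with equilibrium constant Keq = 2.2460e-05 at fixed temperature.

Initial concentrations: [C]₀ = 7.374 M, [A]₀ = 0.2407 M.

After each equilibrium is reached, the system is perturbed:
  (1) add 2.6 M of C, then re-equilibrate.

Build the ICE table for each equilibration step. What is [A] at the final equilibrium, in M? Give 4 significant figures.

Q₀ = 0.001065 vs Keq = 2.2460e-05 ⇒ Q>K, reverse
Step 1:
                   C          A
  I            7.374     0.2407
  C           0.2048    -0.2048
  E            7.579    0.03592
  solve Keq expr → x = -0.1024; check Q = 2.2460e-05
Then add 2.6 M of C.
Step 2:
                   C          A
  I            10.18    0.03592
  C         -0.01226    0.01226
  E            10.17    0.04818
  solve Keq expr → x = 0.006132; check Q = 2.2460e-05

[A]_eq = 0.04818 M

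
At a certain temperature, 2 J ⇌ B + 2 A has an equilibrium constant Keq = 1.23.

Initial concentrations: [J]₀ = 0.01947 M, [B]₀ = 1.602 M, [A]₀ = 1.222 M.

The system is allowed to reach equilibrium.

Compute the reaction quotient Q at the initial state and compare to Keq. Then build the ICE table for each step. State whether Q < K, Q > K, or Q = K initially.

Q₀ = 6311; Q > K (proceeds reverse)

Q₀ = 6311 vs Keq = 1.23 ⇒ Q>K, reverse
Step 1:
                  J         B         A
  Initial   0.01947     1.602     1.222
  Change     0.6095   -0.3048   -0.6095
  Equil       0.629     1.297    0.6125
  solve Keq expr → x = -0.3048; check Q = 1.23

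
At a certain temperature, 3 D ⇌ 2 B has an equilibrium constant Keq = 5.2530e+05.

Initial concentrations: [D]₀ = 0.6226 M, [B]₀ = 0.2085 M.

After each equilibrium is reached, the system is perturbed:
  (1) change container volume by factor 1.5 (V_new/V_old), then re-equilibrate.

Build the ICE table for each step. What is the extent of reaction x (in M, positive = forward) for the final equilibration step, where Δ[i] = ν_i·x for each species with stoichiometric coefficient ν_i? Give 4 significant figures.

Q₀ = 0.1801 vs Keq = 5.2530e+05 ⇒ Q<K, forward
Step 1:
                   D          B
  init        0.6226     0.2085
  Δ          -0.6136     0.4091
  eq        0.008988     0.6176
  solve Keq expr → x = 0.2045; check Q = 5.2530e+05
Then change container volume by factor 1.5 (V_new/V_old).
Step 2:
                   D          B
  init      0.005992     0.4117
  Δ       8.6074e-04 -5.7383e-04
  eq        0.006853     0.4111
  solve Keq expr → x = -2.8691e-04; check Q = 5.2530e+05

x = -2.8691e-04 M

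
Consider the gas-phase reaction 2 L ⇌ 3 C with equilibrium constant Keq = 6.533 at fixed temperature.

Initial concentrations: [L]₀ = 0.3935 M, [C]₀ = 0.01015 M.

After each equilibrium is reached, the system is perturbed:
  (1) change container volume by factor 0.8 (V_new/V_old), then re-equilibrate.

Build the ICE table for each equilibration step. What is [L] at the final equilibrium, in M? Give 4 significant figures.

Q₀ = 6.7532e-06 vs Keq = 6.533 ⇒ Q<K, forward
Step 1:
                  L         C
  Initial    0.3935   0.01015
  Change     -0.282     0.423
  Equil      0.1115    0.4331
  solve Keq expr → x = 0.141; check Q = 6.533
Then change container volume by factor 0.8 (V_new/V_old).
Step 2:
                  L         C
  Initial    0.1394    0.5414
  Change    0.01001  -0.01502
  Equil      0.1494    0.5264
  solve Keq expr → x = -0.005007; check Q = 6.533

[L]_eq = 0.1494 M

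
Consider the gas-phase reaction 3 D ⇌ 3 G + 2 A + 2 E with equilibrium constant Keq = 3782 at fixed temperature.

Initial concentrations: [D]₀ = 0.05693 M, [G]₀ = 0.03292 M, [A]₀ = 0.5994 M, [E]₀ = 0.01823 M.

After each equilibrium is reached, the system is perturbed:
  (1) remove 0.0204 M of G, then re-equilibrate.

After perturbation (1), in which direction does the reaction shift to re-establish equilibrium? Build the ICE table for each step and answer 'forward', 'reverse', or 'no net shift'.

Q₀ = 2.3087e-05 vs Keq = 3782 ⇒ Q<K, forward
Step 1:
                   D          G          A          E
  Initial    0.05693    0.03292     0.5994    0.01823
  Change    -0.05631    0.05631    0.03754    0.03754
  Equil   6.1889e-04    0.08923     0.6369    0.05577
  solve Keq expr → x = 0.01877; check Q = 3782
Then remove 0.0204 M of G.
Step 2:
                   D          G          A          E
  Initial 6.1889e-04    0.06883     0.6369    0.05577
  Change  -1.3994e-04 1.3994e-04 9.3293e-05 9.3293e-05
  Equil   4.7895e-04    0.06897      0.637    0.05586
  solve Keq expr → x = 4.6647e-05; check Q = 3782

Direction: forward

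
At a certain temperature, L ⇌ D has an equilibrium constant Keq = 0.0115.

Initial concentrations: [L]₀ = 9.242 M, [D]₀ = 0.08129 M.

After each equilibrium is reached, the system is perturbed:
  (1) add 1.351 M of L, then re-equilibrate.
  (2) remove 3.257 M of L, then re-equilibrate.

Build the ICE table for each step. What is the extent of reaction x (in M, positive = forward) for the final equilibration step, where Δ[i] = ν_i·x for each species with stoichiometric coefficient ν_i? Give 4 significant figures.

x = -0.03703 M

Q₀ = 0.008796 vs Keq = 0.0115 ⇒ Q<K, forward
Step 1:
                   L          D
  Initial      9.242    0.08129
  Change    -0.02471    0.02471
  Equil        9.217      0.106
  solve Keq expr → x = 0.02471; check Q = 0.0115
Then add 1.351 M of L.
Step 2:
                   L          D
  Initial      10.57      0.106
  Change    -0.01536    0.01536
  Equil        10.55     0.1214
  solve Keq expr → x = 0.01536; check Q = 0.0115
Then remove 3.257 M of L.
Step 3:
                   L          D
  Initial      7.296     0.1214
  Change     0.03703   -0.03703
  Equil        7.333    0.08433
  solve Keq expr → x = -0.03703; check Q = 0.0115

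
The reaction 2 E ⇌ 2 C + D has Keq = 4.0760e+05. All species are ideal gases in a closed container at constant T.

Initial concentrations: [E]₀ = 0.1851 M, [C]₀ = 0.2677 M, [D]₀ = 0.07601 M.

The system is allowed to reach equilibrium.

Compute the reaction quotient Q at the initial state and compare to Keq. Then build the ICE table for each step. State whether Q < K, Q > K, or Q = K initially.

Q₀ = 0.159 vs Keq = 4.0760e+05 ⇒ Q<K, forward
Step 1:
                  E         C         D
  init       0.1851    0.2677   0.07601
  Δ         -0.1848    0.1848    0.0924
  eq      2.9087e-04    0.4525    0.1684
  solve Keq expr → x = 0.0924; check Q = 4.0760e+05

Q₀ = 0.159; Q < K (proceeds forward)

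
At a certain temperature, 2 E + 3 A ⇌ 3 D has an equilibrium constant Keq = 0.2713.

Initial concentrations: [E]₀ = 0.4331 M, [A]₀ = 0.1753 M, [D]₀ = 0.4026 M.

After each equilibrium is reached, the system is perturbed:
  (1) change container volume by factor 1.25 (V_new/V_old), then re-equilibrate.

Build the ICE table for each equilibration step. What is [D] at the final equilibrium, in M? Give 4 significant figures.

Q₀ = 64.58 vs Keq = 0.2713 ⇒ Q>K, reverse
Step 1:
                   E          A          D
  Initial     0.4331     0.1753     0.4026
  Change      0.1486     0.2229    -0.2229
  Equil       0.5817     0.3982     0.1797
  solve Keq expr → x = -0.07431; check Q = 0.2713
Then change container volume by factor 1.25 (V_new/V_old).
Step 2:
                   E          A          D
  Initial     0.4654     0.3186     0.1437
  Change    0.008762    0.01314   -0.01314
  Equil       0.4741     0.3317     0.1306
  solve Keq expr → x = -0.004381; check Q = 0.2713

[D]_eq = 0.1306 M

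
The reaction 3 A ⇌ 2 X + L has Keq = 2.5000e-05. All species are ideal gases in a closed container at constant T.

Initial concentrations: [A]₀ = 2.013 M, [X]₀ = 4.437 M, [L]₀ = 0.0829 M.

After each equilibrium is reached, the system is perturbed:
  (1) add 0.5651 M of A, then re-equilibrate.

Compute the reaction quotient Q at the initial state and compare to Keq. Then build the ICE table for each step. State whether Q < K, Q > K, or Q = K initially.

Q₀ = 0.2001 vs Keq = 2.5000e-05 ⇒ Q>K, reverse
Step 1:
                  A         X         L
  I           2.013     4.437    0.0829
  C          0.2487   -0.1658  -0.08288
  E           2.262     4.271 1.5853e-05
  solve Keq expr → x = -0.08288; check Q = 2.5000e-05
Then add 0.5651 M of A.
Step 2:
                  A         X         L
  I           2.827     4.271 1.5853e-05
  C       -4.5293e-05 3.0195e-05 1.5098e-05
  E           2.827     4.271 3.0951e-05
  solve Keq expr → x = 1.5098e-05; check Q = 2.5000e-05

Q₀ = 0.2001; Q > K (proceeds reverse)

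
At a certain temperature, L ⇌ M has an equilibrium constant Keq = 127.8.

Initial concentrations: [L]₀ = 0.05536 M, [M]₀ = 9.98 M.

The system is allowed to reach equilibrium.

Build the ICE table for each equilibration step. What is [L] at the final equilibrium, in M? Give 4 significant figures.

[L]_eq = 0.07791 M

Q₀ = 180.3 vs Keq = 127.8 ⇒ Q>K, reverse
Step 1:
                  L         M
  I         0.05536      9.98
  C         0.02255  -0.02255
  E         0.07791     9.957
  solve Keq expr → x = -0.02255; check Q = 127.8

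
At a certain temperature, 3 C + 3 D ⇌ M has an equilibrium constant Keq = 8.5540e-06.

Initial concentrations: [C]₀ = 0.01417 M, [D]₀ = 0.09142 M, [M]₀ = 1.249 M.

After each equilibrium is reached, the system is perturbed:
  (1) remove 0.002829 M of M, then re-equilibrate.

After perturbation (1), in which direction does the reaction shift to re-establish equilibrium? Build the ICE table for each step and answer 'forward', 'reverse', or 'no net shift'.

Q₀ = 5.7455e+08 vs Keq = 8.5540e-06 ⇒ Q>K, reverse
Step 1:
                    C           D           M
  init        0.01417     0.09142       1.249
  Δ             3.678       3.678      -1.226
  eq            3.692       3.769     0.02305
  solve Keq expr → x = -1.226; check Q = 8.5540e-06
Then remove 0.002829 M of M.
Step 2:
                    C           D           M
  init          3.692       3.769     0.02022
  Δ         -0.007641   -0.007641    0.002547
  eq            3.684       3.762     0.02277
  solve Keq expr → x = 0.002547; check Q = 8.5540e-06

Direction: forward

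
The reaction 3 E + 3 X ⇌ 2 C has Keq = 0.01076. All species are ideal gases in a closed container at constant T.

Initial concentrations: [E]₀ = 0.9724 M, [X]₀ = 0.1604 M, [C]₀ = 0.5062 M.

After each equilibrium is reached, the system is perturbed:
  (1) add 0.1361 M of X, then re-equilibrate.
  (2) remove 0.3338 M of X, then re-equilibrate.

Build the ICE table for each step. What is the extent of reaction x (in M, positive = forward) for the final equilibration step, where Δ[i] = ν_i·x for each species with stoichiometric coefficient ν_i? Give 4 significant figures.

x = -0.02715 M

Q₀ = 67.53 vs Keq = 0.01076 ⇒ Q>K, reverse
Step 1:
                   E          X          C
  I           0.9724     0.1604     0.5062
  C           0.5721     0.5721    -0.3814
  E            1.544     0.7325     0.1248
  solve Keq expr → x = -0.1907; check Q = 0.01076
Then add 0.1361 M of X.
Step 2:
                   E          X          C
  I            1.544     0.8686     0.1248
  C         -0.03338   -0.03338    0.02225
  E            1.511     0.8352     0.1471
  solve Keq expr → x = 0.01113; check Q = 0.01076
Then remove 0.3338 M of X.
Step 3:
                   E          X          C
  I            1.511     0.5014     0.1471
  C          0.08146    0.08146   -0.05431
  E            1.593     0.5829    0.09277
  solve Keq expr → x = -0.02715; check Q = 0.01076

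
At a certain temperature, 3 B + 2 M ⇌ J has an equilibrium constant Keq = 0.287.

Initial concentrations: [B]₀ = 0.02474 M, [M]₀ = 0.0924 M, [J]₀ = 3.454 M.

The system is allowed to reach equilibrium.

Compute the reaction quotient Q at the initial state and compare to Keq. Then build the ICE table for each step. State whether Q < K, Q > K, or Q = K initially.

Q₀ = 2.6716e+07; Q > K (proceeds reverse)

Q₀ = 2.6716e+07 vs Keq = 0.287 ⇒ Q>K, reverse
Step 1:
                    B           M           J
  Initial     0.02474      0.0924       3.454
  Change        1.793       1.195     -0.5976
  Equil         1.817       1.288       2.856
  solve Keq expr → x = -0.5976; check Q = 0.287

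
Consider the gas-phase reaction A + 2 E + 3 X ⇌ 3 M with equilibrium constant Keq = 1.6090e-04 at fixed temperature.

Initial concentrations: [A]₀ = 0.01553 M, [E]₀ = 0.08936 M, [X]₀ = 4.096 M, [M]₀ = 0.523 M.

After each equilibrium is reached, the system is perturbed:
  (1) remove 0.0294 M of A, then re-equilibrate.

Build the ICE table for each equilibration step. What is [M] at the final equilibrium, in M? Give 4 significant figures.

Q₀ = 16.79 vs Keq = 1.6090e-04 ⇒ Q>K, reverse
Step 1:
                    A           E           X           M
  init        0.01553     0.08936       4.096       0.523
  Δ            0.1502      0.3004      0.4505     -0.4505
  eq           0.1657      0.3897       4.547     0.07247
  solve Keq expr → x = -0.1502; check Q = 1.6090e-04
Then remove 0.0294 M of A.
Step 2:
                    A           E           X           M
  init         0.1363      0.3897       4.547     0.07247
  Δ          0.001326    0.002653    0.003979   -0.003979
  eq           0.1376      0.3924       4.551     0.06849
  solve Keq expr → x = -0.001326; check Q = 1.6090e-04

[M]_eq = 0.06849 M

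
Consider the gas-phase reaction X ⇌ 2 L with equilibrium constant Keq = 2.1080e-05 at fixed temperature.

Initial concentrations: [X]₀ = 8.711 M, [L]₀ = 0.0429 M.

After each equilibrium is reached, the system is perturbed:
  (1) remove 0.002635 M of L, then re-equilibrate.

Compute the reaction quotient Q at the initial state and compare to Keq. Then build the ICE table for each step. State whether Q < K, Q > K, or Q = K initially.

Q₀ = 2.1127e-04 vs Keq = 2.1080e-05 ⇒ Q>K, reverse
Step 1:
                  X         L
  Initial     8.711    0.0429
  Change    0.01467  -0.02934
  Equil       8.726   0.01356
  solve Keq expr → x = -0.01467; check Q = 2.1080e-05
Then remove 0.002635 M of L.
Step 2:
                  X         L
  Initial     8.726   0.01093
  Change  -0.001317  0.002634
  Equil       8.724   0.01356
  solve Keq expr → x = 0.001317; check Q = 2.1080e-05

Q₀ = 2.1127e-04; Q > K (proceeds reverse)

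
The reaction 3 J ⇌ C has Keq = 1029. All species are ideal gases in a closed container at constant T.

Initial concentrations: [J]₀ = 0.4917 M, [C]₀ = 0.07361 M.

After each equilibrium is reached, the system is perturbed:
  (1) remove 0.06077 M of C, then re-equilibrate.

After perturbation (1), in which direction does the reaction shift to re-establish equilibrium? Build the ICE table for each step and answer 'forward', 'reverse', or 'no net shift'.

Direction: forward

Q₀ = 0.6192 vs Keq = 1029 ⇒ Q<K, forward
Step 1:
                    J           C
  Initial      0.4917     0.07361
  Change      -0.4321       0.144
  Equil       0.05958      0.2176
  solve Keq expr → x = 0.144; check Q = 1029
Then remove 0.06077 M of C.
Step 2:
                    J           C
  Initial     0.05958      0.1569
  Change    -0.005937    0.001979
  Equil       0.05365      0.1589
  solve Keq expr → x = 0.001979; check Q = 1029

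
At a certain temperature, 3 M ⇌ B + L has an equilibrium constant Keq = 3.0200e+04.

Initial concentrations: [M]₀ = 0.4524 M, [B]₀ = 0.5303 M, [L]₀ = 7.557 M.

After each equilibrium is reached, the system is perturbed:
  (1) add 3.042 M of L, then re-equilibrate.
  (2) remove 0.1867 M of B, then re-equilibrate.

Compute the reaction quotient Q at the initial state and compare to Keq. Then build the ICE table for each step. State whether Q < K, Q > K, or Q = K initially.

Q₀ = 43.28 vs Keq = 3.0200e+04 ⇒ Q<K, forward
Step 1:
                  M         B         L
  I          0.4524    0.5303     7.557
  C         -0.3971    0.1324    0.1324
  E         0.05526    0.6627     7.689
  solve Keq expr → x = 0.1324; check Q = 3.0200e+04
Then add 3.042 M of L.
Step 2:
                  M         B         L
  I         0.05526    0.6627     10.73
  C        0.006423 -0.002141 -0.002141
  E         0.06168    0.6605     10.73
  solve Keq expr → x = -0.002141; check Q = 3.0200e+04
Then remove 0.1867 M of B.
Step 3:
                  M         B         L
  I         0.06168    0.4738     10.73
  C       -0.006379  0.002126  0.002126
  E          0.0553     0.476     10.73
  solve Keq expr → x = 0.002126; check Q = 3.0200e+04

Q₀ = 43.28; Q < K (proceeds forward)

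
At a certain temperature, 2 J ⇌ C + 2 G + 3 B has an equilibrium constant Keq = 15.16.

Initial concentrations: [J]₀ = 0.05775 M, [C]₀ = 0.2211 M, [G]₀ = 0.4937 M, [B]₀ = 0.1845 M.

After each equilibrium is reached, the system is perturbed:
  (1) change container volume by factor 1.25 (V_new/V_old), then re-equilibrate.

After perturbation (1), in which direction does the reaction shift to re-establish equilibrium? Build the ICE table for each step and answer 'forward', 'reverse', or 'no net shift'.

Direction: forward

Q₀ = 0.1015 vs Keq = 15.16 ⇒ Q<K, forward
Step 1:
                  J         C         G         B
  Initial   0.05775    0.2211    0.4937    0.1845
  Change   -0.04873   0.02436   0.04873   0.07309
  Equil    0.009024    0.2455    0.5424    0.2576
  solve Keq expr → x = 0.02436; check Q = 15.16
Then change container volume by factor 1.25 (V_new/V_old).
Step 2:
                  J         C         G         B
  Initial  0.007219    0.1964    0.4339    0.2061
  Change  -0.002434  0.001217  0.002434  0.003651
  Equil    0.004785    0.1976    0.4364    0.2097
  solve Keq expr → x = 0.001217; check Q = 15.16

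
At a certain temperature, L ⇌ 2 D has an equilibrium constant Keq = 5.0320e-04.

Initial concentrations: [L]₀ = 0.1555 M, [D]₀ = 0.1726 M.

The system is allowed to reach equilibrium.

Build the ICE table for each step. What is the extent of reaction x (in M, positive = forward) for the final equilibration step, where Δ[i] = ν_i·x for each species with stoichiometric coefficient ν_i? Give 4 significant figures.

x = -0.08085 M

Q₀ = 0.1916 vs Keq = 5.0320e-04 ⇒ Q>K, reverse
Step 1:
                    L           D
  init         0.1555      0.1726
  Δ           0.08085     -0.1617
  eq           0.2363     0.01091
  solve Keq expr → x = -0.08085; check Q = 5.0320e-04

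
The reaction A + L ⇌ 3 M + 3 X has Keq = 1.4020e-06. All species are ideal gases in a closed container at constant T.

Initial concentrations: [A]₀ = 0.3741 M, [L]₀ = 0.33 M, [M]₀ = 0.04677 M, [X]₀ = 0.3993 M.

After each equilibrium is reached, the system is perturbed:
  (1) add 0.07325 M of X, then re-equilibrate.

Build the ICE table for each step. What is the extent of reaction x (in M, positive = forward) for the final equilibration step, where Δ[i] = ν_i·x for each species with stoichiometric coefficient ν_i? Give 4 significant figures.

x = -8.2390e-04 M

Q₀ = 5.2759e-05 vs Keq = 1.4020e-06 ⇒ Q>K, reverse
Step 1:
                    A           L           M           X
  init         0.3741        0.33     0.04677      0.3993
  Δ           0.01044     0.01044    -0.03133    -0.03133
  eq           0.3845      0.3404     0.01544       0.368
  solve Keq expr → x = -0.01044; check Q = 1.4020e-06
Then add 0.07325 M of X.
Step 2:
                    A           L           M           X
  init         0.3845      0.3404     0.01544      0.4412
  Δ        8.2390e-04  8.2390e-04   -0.002472   -0.002472
  eq           0.3854      0.3413     0.01297      0.4388
  solve Keq expr → x = -8.2390e-04; check Q = 1.4020e-06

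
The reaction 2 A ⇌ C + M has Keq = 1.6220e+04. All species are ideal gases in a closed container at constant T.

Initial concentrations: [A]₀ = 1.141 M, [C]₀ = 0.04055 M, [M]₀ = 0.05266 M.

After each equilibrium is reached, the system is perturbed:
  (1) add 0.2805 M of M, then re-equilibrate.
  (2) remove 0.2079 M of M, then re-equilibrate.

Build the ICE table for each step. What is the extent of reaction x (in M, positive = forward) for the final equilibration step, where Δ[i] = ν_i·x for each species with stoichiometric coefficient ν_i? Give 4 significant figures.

x = 3.5589e-04 M

Q₀ = 0.00164 vs Keq = 1.6220e+04 ⇒ Q<K, forward
Step 1:
                   A          C          M
  init         1.141    0.04055    0.05266
  Δ           -1.136     0.5681     0.5681
  eq        0.004826     0.6086     0.6207
  solve Keq expr → x = 0.5681; check Q = 1.6220e+04
Then add 0.2805 M of M.
Step 2:
                   A          C          M
  init      0.004826     0.6086     0.9012
  Δ       9.8514e-04 -4.9257e-04 -4.9257e-04
  eq        0.005811     0.6081     0.9008
  solve Keq expr → x = -4.9257e-04; check Q = 1.6220e+04
Then remove 0.2079 M of M.
Step 3:
                   A          C          M
  init      0.005811     0.6081     0.6929
  Δ       -7.1179e-04 3.5589e-04 3.5589e-04
  eq          0.0051     0.6085     0.6932
  solve Keq expr → x = 3.5589e-04; check Q = 1.6220e+04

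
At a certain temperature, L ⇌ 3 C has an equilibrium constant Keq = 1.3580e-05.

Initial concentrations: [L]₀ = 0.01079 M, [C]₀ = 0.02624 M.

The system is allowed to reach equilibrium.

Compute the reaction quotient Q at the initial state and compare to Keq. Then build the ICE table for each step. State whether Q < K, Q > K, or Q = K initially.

Q₀ = 0.001674 vs Keq = 1.3580e-05 ⇒ Q>K, reverse
Step 1:
                   L          C
  Initial    0.01079    0.02624
  Change    0.006683   -0.02005
  Equil      0.01747   0.006191
  solve Keq expr → x = -0.006683; check Q = 1.3580e-05

Q₀ = 0.001674; Q > K (proceeds reverse)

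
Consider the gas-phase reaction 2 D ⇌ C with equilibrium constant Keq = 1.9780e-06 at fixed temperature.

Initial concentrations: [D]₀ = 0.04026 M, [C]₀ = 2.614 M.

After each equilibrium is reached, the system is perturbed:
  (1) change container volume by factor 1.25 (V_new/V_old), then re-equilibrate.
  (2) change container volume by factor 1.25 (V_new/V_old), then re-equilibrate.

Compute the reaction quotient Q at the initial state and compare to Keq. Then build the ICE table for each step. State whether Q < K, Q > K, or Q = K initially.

Q₀ = 1613; Q > K (proceeds reverse)

Q₀ = 1613 vs Keq = 1.9780e-06 ⇒ Q>K, reverse
Step 1:
                    D           C
  Initial     0.04026       2.614
  Change        5.228      -2.614
  Equil         5.268  5.4896e-05
  solve Keq expr → x = -2.614; check Q = 1.9780e-06
Then change container volume by factor 1.25 (V_new/V_old).
Step 2:
                    D           C
  Initial       4.215  4.3917e-05
  Change   1.7566e-05 -8.7831e-06
  Equil         4.215  3.5134e-05
  solve Keq expr → x = -8.7831e-06; check Q = 1.9780e-06
Then change container volume by factor 1.25 (V_new/V_old).
Step 3:
                    D           C
  Initial       3.372  2.8107e-05
  Change   1.1243e-05 -5.6213e-06
  Equil         3.372  2.2486e-05
  solve Keq expr → x = -5.6213e-06; check Q = 1.9780e-06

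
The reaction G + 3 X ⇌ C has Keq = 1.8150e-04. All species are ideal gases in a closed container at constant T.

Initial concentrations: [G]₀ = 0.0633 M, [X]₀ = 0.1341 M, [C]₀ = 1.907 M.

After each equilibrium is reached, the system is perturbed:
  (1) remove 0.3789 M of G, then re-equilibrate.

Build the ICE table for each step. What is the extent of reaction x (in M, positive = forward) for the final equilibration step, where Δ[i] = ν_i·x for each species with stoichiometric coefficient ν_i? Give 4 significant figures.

x = -0.01123 M

Q₀ = 1.2493e+04 vs Keq = 1.8150e-04 ⇒ Q>K, reverse
Step 1:
                  G         X         C
  init       0.0633    0.1341     1.907
  Δ           1.844     5.532    -1.844
  eq          1.907     5.666   0.06298
  solve Keq expr → x = -1.844; check Q = 1.8150e-04
Then remove 0.3789 M of G.
Step 2:
                  G         X         C
  init        1.528     5.666   0.06298
  Δ         0.01123   0.03368  -0.01123
  eq           1.54       5.7   0.05175
  solve Keq expr → x = -0.01123; check Q = 1.8150e-04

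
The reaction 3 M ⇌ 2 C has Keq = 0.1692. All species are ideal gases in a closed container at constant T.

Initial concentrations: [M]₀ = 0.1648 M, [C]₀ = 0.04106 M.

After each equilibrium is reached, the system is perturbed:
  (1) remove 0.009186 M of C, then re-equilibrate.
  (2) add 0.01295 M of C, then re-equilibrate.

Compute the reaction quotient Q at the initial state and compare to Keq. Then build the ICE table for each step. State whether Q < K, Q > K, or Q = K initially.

Q₀ = 0.3767 vs Keq = 0.1692 ⇒ Q>K, reverse
Step 1:
                    M           C
  Initial      0.1648     0.04106
  Change      0.01468   -0.009784
  Equil        0.1795     0.03128
  solve Keq expr → x = -0.004892; check Q = 0.1692
Then remove 0.009186 M of C.
Step 2:
                    M           C
  Initial      0.1795     0.02209
  Change    -0.009937    0.006625
  Equil        0.1695     0.02871
  solve Keq expr → x = 0.003312; check Q = 0.1692
Then add 0.01295 M of C.
Step 3:
                    M           C
  Initial      0.1695     0.04166
  Change      0.01399   -0.009324
  Equil        0.1835     0.03234
  solve Keq expr → x = -0.004662; check Q = 0.1692

Q₀ = 0.3767; Q > K (proceeds reverse)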